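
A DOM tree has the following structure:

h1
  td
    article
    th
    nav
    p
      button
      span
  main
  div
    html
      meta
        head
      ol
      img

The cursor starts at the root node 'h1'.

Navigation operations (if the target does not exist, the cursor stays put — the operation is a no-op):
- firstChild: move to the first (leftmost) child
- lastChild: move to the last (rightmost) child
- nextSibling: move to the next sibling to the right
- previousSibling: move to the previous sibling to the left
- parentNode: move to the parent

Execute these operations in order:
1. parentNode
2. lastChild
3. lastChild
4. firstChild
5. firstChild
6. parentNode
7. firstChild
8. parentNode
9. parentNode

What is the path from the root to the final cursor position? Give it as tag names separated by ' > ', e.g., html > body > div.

Answer: h1 > div > html

Derivation:
After 1 (parentNode): h1 (no-op, stayed)
After 2 (lastChild): div
After 3 (lastChild): html
After 4 (firstChild): meta
After 5 (firstChild): head
After 6 (parentNode): meta
After 7 (firstChild): head
After 8 (parentNode): meta
After 9 (parentNode): html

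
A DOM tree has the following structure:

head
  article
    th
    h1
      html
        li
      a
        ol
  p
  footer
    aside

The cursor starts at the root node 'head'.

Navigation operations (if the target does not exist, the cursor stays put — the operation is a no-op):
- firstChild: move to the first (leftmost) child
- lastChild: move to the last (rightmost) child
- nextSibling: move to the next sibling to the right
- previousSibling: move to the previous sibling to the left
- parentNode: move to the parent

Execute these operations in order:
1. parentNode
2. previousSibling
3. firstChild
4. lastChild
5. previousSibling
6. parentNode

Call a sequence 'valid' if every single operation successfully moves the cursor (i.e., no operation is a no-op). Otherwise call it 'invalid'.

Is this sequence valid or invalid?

After 1 (parentNode): head (no-op, stayed)
After 2 (previousSibling): head (no-op, stayed)
After 3 (firstChild): article
After 4 (lastChild): h1
After 5 (previousSibling): th
After 6 (parentNode): article

Answer: invalid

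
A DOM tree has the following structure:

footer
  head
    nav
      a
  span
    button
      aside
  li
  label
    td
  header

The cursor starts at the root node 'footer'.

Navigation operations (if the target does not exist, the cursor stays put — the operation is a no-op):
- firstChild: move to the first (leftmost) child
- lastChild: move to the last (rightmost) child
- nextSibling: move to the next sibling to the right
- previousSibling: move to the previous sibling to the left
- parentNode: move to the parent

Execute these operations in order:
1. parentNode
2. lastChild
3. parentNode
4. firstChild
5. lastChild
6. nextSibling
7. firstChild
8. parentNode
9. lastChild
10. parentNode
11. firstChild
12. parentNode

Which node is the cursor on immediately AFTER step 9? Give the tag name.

After 1 (parentNode): footer (no-op, stayed)
After 2 (lastChild): header
After 3 (parentNode): footer
After 4 (firstChild): head
After 5 (lastChild): nav
After 6 (nextSibling): nav (no-op, stayed)
After 7 (firstChild): a
After 8 (parentNode): nav
After 9 (lastChild): a

Answer: a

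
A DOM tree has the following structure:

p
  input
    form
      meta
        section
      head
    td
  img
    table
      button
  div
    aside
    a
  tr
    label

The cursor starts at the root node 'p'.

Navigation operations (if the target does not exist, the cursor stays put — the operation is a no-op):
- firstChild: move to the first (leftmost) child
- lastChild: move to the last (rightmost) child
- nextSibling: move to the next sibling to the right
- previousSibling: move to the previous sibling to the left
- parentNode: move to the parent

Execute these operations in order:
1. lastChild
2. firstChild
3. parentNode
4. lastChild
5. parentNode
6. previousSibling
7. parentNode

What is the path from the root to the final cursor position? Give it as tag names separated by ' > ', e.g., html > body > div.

Answer: p

Derivation:
After 1 (lastChild): tr
After 2 (firstChild): label
After 3 (parentNode): tr
After 4 (lastChild): label
After 5 (parentNode): tr
After 6 (previousSibling): div
After 7 (parentNode): p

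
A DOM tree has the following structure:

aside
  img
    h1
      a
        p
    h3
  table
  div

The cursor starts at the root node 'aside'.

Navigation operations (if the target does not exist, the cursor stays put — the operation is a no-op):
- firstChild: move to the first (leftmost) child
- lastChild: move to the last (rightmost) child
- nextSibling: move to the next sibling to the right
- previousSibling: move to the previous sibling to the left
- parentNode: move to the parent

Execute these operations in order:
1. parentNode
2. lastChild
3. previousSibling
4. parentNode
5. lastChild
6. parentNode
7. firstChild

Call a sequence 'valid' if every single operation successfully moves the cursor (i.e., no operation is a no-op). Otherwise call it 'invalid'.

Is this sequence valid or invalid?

Answer: invalid

Derivation:
After 1 (parentNode): aside (no-op, stayed)
After 2 (lastChild): div
After 3 (previousSibling): table
After 4 (parentNode): aside
After 5 (lastChild): div
After 6 (parentNode): aside
After 7 (firstChild): img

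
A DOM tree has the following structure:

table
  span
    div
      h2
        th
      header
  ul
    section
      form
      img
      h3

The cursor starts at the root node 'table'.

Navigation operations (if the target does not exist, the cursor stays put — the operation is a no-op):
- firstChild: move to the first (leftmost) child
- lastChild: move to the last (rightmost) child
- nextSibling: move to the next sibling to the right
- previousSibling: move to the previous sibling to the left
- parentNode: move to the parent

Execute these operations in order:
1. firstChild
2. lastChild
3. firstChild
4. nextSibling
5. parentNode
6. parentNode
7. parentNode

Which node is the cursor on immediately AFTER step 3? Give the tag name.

After 1 (firstChild): span
After 2 (lastChild): div
After 3 (firstChild): h2

Answer: h2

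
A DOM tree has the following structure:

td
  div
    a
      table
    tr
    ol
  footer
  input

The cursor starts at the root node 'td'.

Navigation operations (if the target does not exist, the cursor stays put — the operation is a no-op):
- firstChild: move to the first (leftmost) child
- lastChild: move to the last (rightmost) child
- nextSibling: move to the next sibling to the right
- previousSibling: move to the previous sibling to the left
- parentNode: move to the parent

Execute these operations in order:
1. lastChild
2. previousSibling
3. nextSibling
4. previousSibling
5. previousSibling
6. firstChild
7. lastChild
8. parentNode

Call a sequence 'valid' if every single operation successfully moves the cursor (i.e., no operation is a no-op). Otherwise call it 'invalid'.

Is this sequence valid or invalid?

After 1 (lastChild): input
After 2 (previousSibling): footer
After 3 (nextSibling): input
After 4 (previousSibling): footer
After 5 (previousSibling): div
After 6 (firstChild): a
After 7 (lastChild): table
After 8 (parentNode): a

Answer: valid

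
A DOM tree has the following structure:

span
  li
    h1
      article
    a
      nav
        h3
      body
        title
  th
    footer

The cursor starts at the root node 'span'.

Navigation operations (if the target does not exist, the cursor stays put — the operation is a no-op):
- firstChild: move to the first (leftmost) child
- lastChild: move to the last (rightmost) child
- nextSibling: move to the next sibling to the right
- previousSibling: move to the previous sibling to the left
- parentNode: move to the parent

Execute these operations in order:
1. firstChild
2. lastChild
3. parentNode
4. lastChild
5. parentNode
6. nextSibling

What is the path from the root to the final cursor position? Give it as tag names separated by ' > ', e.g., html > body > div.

After 1 (firstChild): li
After 2 (lastChild): a
After 3 (parentNode): li
After 4 (lastChild): a
After 5 (parentNode): li
After 6 (nextSibling): th

Answer: span > th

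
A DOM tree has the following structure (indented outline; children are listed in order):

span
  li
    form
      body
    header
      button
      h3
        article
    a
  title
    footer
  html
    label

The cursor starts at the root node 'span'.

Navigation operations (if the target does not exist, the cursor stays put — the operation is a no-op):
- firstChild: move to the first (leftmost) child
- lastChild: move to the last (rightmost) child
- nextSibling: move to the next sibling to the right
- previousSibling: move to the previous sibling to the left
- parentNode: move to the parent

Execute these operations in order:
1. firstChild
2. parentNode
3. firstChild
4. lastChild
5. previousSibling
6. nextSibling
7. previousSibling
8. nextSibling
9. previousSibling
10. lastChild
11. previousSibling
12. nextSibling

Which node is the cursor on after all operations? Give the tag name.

Answer: h3

Derivation:
After 1 (firstChild): li
After 2 (parentNode): span
After 3 (firstChild): li
After 4 (lastChild): a
After 5 (previousSibling): header
After 6 (nextSibling): a
After 7 (previousSibling): header
After 8 (nextSibling): a
After 9 (previousSibling): header
After 10 (lastChild): h3
After 11 (previousSibling): button
After 12 (nextSibling): h3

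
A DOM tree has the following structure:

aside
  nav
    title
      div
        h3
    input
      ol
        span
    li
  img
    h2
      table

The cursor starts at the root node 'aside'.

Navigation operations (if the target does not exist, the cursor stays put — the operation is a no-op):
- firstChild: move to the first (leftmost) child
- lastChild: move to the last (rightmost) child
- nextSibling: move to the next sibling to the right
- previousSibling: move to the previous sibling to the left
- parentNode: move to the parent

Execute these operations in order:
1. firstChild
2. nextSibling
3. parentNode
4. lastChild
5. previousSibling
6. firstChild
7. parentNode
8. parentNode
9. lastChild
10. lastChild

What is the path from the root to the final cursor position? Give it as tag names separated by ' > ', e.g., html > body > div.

Answer: aside > img > h2

Derivation:
After 1 (firstChild): nav
After 2 (nextSibling): img
After 3 (parentNode): aside
After 4 (lastChild): img
After 5 (previousSibling): nav
After 6 (firstChild): title
After 7 (parentNode): nav
After 8 (parentNode): aside
After 9 (lastChild): img
After 10 (lastChild): h2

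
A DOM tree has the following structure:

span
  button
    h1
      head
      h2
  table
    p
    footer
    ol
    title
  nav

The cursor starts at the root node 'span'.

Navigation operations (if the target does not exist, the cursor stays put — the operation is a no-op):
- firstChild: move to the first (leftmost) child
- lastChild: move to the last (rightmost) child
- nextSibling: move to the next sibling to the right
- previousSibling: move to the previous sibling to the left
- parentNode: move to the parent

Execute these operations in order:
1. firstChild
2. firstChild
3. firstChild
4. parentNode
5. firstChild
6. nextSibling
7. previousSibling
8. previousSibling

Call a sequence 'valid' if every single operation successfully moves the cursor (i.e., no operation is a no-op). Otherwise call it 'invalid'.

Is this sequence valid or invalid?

Answer: invalid

Derivation:
After 1 (firstChild): button
After 2 (firstChild): h1
After 3 (firstChild): head
After 4 (parentNode): h1
After 5 (firstChild): head
After 6 (nextSibling): h2
After 7 (previousSibling): head
After 8 (previousSibling): head (no-op, stayed)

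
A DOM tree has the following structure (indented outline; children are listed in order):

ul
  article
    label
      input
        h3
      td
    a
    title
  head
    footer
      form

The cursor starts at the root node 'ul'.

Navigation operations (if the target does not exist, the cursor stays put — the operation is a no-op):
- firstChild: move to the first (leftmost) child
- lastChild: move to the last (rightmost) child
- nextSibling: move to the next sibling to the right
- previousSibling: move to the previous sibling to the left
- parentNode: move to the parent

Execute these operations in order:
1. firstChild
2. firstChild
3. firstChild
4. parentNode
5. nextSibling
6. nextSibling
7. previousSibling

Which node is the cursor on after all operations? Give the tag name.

After 1 (firstChild): article
After 2 (firstChild): label
After 3 (firstChild): input
After 4 (parentNode): label
After 5 (nextSibling): a
After 6 (nextSibling): title
After 7 (previousSibling): a

Answer: a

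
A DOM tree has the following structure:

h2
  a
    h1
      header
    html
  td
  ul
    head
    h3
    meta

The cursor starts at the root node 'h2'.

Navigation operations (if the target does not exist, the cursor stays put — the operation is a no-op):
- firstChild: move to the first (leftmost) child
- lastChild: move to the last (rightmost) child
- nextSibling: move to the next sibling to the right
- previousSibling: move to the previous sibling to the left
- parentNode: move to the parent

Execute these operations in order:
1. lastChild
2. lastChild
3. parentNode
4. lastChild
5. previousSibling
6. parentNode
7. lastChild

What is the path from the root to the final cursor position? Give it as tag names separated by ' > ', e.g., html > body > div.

Answer: h2 > ul > meta

Derivation:
After 1 (lastChild): ul
After 2 (lastChild): meta
After 3 (parentNode): ul
After 4 (lastChild): meta
After 5 (previousSibling): h3
After 6 (parentNode): ul
After 7 (lastChild): meta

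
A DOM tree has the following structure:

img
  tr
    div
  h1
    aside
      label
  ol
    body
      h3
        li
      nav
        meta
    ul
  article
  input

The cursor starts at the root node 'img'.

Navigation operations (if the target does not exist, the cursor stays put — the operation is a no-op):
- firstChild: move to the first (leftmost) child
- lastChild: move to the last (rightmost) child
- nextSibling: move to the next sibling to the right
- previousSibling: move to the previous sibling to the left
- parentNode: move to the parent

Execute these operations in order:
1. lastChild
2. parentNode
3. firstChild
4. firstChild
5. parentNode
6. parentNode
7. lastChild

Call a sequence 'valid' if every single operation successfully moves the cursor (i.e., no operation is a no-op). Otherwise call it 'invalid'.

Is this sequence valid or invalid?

Answer: valid

Derivation:
After 1 (lastChild): input
After 2 (parentNode): img
After 3 (firstChild): tr
After 4 (firstChild): div
After 5 (parentNode): tr
After 6 (parentNode): img
After 7 (lastChild): input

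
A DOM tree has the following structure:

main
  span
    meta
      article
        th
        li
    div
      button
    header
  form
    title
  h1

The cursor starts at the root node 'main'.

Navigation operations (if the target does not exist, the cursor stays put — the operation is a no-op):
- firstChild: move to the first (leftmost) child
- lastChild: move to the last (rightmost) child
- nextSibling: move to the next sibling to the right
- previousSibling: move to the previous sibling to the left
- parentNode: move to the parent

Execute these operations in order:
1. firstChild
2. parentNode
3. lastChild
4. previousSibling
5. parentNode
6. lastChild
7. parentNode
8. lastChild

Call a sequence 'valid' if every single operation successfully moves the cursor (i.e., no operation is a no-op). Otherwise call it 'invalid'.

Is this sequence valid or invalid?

After 1 (firstChild): span
After 2 (parentNode): main
After 3 (lastChild): h1
After 4 (previousSibling): form
After 5 (parentNode): main
After 6 (lastChild): h1
After 7 (parentNode): main
After 8 (lastChild): h1

Answer: valid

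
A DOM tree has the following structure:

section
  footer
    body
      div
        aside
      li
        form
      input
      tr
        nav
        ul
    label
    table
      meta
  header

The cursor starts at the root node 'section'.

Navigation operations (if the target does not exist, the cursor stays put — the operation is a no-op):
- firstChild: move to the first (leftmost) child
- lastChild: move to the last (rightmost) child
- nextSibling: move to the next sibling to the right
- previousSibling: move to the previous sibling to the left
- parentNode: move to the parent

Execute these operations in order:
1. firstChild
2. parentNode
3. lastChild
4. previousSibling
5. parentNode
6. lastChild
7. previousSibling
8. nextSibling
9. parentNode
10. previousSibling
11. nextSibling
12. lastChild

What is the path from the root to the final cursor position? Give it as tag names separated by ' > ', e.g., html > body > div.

Answer: section > header

Derivation:
After 1 (firstChild): footer
After 2 (parentNode): section
After 3 (lastChild): header
After 4 (previousSibling): footer
After 5 (parentNode): section
After 6 (lastChild): header
After 7 (previousSibling): footer
After 8 (nextSibling): header
After 9 (parentNode): section
After 10 (previousSibling): section (no-op, stayed)
After 11 (nextSibling): section (no-op, stayed)
After 12 (lastChild): header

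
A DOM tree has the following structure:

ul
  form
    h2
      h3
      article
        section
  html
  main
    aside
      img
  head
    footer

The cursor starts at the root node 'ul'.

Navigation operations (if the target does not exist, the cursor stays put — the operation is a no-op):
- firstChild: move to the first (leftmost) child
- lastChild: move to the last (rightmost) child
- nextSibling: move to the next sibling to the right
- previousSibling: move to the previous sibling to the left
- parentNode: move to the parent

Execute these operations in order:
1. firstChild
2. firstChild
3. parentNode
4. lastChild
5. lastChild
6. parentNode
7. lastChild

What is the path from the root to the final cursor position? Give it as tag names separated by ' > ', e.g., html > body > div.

Answer: ul > form > h2 > article

Derivation:
After 1 (firstChild): form
After 2 (firstChild): h2
After 3 (parentNode): form
After 4 (lastChild): h2
After 5 (lastChild): article
After 6 (parentNode): h2
After 7 (lastChild): article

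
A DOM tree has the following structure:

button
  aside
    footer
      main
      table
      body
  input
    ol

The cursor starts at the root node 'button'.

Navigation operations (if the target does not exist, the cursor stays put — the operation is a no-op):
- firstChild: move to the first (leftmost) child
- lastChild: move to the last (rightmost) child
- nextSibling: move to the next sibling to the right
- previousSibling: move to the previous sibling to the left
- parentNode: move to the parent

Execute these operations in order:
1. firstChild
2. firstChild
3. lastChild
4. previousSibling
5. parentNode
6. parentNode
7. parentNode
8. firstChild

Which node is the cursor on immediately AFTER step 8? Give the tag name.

After 1 (firstChild): aside
After 2 (firstChild): footer
After 3 (lastChild): body
After 4 (previousSibling): table
After 5 (parentNode): footer
After 6 (parentNode): aside
After 7 (parentNode): button
After 8 (firstChild): aside

Answer: aside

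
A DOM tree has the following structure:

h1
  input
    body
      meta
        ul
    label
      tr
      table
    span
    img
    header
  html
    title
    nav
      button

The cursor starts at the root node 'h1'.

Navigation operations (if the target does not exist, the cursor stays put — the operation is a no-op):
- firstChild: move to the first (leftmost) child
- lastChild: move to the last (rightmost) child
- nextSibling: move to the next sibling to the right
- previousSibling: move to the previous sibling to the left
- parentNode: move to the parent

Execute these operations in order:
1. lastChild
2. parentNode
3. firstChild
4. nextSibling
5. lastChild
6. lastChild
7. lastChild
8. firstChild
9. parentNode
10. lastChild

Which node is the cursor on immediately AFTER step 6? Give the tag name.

Answer: button

Derivation:
After 1 (lastChild): html
After 2 (parentNode): h1
After 3 (firstChild): input
After 4 (nextSibling): html
After 5 (lastChild): nav
After 6 (lastChild): button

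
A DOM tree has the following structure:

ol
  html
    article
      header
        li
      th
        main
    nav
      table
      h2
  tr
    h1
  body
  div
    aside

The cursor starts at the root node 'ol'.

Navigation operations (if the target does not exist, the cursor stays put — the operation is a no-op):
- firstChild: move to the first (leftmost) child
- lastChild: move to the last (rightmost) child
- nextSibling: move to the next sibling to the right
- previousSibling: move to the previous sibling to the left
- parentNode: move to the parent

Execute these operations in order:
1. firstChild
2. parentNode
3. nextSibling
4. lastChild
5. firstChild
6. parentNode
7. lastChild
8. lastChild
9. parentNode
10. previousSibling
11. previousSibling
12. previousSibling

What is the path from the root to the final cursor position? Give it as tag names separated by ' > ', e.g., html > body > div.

After 1 (firstChild): html
After 2 (parentNode): ol
After 3 (nextSibling): ol (no-op, stayed)
After 4 (lastChild): div
After 5 (firstChild): aside
After 6 (parentNode): div
After 7 (lastChild): aside
After 8 (lastChild): aside (no-op, stayed)
After 9 (parentNode): div
After 10 (previousSibling): body
After 11 (previousSibling): tr
After 12 (previousSibling): html

Answer: ol > html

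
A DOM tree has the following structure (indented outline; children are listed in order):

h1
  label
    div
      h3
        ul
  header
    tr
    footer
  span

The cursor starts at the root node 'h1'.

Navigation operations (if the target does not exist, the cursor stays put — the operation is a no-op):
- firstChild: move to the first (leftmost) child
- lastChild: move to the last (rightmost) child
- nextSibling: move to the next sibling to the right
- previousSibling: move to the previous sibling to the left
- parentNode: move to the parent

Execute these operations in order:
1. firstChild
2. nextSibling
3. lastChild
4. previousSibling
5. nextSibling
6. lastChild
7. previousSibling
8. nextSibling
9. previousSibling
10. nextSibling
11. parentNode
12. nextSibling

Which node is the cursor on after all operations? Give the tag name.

Answer: span

Derivation:
After 1 (firstChild): label
After 2 (nextSibling): header
After 3 (lastChild): footer
After 4 (previousSibling): tr
After 5 (nextSibling): footer
After 6 (lastChild): footer (no-op, stayed)
After 7 (previousSibling): tr
After 8 (nextSibling): footer
After 9 (previousSibling): tr
After 10 (nextSibling): footer
After 11 (parentNode): header
After 12 (nextSibling): span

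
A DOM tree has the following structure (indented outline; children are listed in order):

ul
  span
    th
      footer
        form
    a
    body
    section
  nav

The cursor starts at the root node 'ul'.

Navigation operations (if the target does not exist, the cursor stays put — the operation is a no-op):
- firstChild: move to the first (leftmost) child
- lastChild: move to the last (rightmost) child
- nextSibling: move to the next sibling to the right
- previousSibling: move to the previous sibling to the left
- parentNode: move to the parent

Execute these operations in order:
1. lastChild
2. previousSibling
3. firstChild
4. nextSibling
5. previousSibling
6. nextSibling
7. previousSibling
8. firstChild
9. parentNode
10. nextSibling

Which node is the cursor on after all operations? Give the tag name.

Answer: a

Derivation:
After 1 (lastChild): nav
After 2 (previousSibling): span
After 3 (firstChild): th
After 4 (nextSibling): a
After 5 (previousSibling): th
After 6 (nextSibling): a
After 7 (previousSibling): th
After 8 (firstChild): footer
After 9 (parentNode): th
After 10 (nextSibling): a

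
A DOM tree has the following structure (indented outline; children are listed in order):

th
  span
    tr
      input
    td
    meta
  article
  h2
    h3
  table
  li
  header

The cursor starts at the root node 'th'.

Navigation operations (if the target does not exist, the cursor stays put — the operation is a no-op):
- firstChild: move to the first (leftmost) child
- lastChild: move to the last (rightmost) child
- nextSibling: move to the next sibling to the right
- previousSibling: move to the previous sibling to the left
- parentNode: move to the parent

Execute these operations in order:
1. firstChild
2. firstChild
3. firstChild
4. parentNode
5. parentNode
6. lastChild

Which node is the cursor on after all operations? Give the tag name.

After 1 (firstChild): span
After 2 (firstChild): tr
After 3 (firstChild): input
After 4 (parentNode): tr
After 5 (parentNode): span
After 6 (lastChild): meta

Answer: meta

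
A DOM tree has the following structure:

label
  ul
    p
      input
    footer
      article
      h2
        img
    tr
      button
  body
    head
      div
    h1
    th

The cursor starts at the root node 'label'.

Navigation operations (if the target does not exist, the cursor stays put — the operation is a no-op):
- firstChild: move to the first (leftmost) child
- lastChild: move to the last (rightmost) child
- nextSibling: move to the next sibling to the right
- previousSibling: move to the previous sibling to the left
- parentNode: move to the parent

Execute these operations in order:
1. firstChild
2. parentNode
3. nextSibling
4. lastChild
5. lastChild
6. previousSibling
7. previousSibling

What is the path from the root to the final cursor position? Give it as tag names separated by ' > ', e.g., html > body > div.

Answer: label > body > head

Derivation:
After 1 (firstChild): ul
After 2 (parentNode): label
After 3 (nextSibling): label (no-op, stayed)
After 4 (lastChild): body
After 5 (lastChild): th
After 6 (previousSibling): h1
After 7 (previousSibling): head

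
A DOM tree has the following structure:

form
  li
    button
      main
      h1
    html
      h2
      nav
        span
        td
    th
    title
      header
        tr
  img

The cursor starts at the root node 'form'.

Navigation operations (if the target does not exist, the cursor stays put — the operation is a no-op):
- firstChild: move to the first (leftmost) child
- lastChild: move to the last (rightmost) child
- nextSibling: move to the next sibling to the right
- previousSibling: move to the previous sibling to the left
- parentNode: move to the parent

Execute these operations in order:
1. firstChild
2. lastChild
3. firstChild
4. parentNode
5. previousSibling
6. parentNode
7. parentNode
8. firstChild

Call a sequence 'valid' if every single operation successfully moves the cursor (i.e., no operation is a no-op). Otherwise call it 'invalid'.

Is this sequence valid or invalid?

After 1 (firstChild): li
After 2 (lastChild): title
After 3 (firstChild): header
After 4 (parentNode): title
After 5 (previousSibling): th
After 6 (parentNode): li
After 7 (parentNode): form
After 8 (firstChild): li

Answer: valid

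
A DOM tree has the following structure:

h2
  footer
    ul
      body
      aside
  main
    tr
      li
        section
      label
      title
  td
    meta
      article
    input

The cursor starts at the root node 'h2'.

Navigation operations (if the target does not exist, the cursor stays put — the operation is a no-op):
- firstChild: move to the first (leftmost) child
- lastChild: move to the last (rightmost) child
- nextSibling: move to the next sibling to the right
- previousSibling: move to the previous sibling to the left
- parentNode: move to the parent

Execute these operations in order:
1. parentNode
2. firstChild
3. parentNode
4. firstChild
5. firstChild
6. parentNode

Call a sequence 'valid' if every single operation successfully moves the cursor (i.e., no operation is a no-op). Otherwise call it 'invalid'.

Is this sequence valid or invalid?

Answer: invalid

Derivation:
After 1 (parentNode): h2 (no-op, stayed)
After 2 (firstChild): footer
After 3 (parentNode): h2
After 4 (firstChild): footer
After 5 (firstChild): ul
After 6 (parentNode): footer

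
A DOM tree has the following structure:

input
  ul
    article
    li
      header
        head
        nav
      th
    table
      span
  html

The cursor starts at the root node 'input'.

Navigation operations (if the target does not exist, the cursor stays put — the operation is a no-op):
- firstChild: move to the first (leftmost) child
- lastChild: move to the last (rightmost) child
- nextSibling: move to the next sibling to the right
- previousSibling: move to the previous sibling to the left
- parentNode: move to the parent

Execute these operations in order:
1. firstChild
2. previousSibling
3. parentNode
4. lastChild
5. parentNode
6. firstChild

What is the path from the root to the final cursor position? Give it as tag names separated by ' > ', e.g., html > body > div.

After 1 (firstChild): ul
After 2 (previousSibling): ul (no-op, stayed)
After 3 (parentNode): input
After 4 (lastChild): html
After 5 (parentNode): input
After 6 (firstChild): ul

Answer: input > ul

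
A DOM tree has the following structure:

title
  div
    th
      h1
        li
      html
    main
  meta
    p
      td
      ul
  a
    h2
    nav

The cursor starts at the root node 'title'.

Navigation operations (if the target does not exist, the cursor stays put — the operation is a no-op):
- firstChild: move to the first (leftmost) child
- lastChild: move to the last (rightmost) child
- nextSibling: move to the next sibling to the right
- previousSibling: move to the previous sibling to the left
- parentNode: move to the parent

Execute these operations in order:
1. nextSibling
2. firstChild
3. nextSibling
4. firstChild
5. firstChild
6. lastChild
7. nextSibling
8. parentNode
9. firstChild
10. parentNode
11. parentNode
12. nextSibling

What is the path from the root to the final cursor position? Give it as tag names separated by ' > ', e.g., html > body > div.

Answer: title > a

Derivation:
After 1 (nextSibling): title (no-op, stayed)
After 2 (firstChild): div
After 3 (nextSibling): meta
After 4 (firstChild): p
After 5 (firstChild): td
After 6 (lastChild): td (no-op, stayed)
After 7 (nextSibling): ul
After 8 (parentNode): p
After 9 (firstChild): td
After 10 (parentNode): p
After 11 (parentNode): meta
After 12 (nextSibling): a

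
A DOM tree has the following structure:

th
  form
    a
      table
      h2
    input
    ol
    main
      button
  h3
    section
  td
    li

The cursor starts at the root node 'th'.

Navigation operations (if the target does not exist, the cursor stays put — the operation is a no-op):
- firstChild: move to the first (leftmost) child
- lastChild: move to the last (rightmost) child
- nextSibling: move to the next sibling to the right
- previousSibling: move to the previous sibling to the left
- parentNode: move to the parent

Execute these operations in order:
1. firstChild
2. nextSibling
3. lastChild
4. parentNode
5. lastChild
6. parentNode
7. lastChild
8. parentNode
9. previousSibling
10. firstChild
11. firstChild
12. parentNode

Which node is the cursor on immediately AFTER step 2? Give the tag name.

After 1 (firstChild): form
After 2 (nextSibling): h3

Answer: h3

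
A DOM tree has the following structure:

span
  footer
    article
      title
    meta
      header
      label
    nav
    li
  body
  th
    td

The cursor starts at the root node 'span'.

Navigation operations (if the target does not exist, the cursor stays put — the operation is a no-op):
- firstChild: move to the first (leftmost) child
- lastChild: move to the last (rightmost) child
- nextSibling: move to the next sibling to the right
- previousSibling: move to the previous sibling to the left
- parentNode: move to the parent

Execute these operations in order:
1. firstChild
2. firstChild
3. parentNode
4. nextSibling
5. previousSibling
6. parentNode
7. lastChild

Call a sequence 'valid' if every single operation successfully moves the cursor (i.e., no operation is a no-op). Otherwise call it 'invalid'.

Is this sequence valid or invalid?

After 1 (firstChild): footer
After 2 (firstChild): article
After 3 (parentNode): footer
After 4 (nextSibling): body
After 5 (previousSibling): footer
After 6 (parentNode): span
After 7 (lastChild): th

Answer: valid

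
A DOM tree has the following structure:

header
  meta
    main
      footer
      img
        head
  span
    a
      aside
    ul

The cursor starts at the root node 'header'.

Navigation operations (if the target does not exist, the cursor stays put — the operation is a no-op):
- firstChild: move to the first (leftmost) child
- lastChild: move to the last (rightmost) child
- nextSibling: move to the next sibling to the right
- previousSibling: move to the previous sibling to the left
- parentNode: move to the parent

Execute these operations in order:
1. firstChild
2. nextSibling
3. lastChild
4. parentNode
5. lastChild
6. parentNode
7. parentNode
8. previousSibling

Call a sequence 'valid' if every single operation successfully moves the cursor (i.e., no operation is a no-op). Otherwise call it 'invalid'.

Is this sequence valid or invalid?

After 1 (firstChild): meta
After 2 (nextSibling): span
After 3 (lastChild): ul
After 4 (parentNode): span
After 5 (lastChild): ul
After 6 (parentNode): span
After 7 (parentNode): header
After 8 (previousSibling): header (no-op, stayed)

Answer: invalid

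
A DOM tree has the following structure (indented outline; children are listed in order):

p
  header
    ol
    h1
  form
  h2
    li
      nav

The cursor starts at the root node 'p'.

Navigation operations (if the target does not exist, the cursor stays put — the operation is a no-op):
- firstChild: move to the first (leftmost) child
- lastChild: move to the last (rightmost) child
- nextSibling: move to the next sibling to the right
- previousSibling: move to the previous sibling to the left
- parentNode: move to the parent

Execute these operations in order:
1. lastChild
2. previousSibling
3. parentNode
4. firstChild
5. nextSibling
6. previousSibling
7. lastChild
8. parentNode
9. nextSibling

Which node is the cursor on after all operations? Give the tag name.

Answer: form

Derivation:
After 1 (lastChild): h2
After 2 (previousSibling): form
After 3 (parentNode): p
After 4 (firstChild): header
After 5 (nextSibling): form
After 6 (previousSibling): header
After 7 (lastChild): h1
After 8 (parentNode): header
After 9 (nextSibling): form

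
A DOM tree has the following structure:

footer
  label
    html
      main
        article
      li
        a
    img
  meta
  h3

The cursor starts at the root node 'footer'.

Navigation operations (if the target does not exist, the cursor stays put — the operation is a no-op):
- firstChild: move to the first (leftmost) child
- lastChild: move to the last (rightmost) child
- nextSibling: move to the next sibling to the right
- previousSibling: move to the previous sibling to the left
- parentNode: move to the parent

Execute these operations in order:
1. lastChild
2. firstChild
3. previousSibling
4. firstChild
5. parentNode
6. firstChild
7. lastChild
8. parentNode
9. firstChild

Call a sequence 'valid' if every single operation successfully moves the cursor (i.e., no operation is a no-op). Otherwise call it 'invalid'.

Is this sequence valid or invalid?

Answer: invalid

Derivation:
After 1 (lastChild): h3
After 2 (firstChild): h3 (no-op, stayed)
After 3 (previousSibling): meta
After 4 (firstChild): meta (no-op, stayed)
After 5 (parentNode): footer
After 6 (firstChild): label
After 7 (lastChild): img
After 8 (parentNode): label
After 9 (firstChild): html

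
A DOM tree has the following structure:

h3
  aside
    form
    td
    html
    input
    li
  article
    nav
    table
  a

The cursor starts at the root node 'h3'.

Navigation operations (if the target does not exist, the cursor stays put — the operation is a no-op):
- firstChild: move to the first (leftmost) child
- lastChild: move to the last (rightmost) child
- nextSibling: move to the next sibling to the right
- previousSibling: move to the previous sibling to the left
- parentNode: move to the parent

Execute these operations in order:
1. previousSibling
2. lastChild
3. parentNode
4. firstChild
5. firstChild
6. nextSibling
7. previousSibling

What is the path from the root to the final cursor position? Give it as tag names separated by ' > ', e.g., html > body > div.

After 1 (previousSibling): h3 (no-op, stayed)
After 2 (lastChild): a
After 3 (parentNode): h3
After 4 (firstChild): aside
After 5 (firstChild): form
After 6 (nextSibling): td
After 7 (previousSibling): form

Answer: h3 > aside > form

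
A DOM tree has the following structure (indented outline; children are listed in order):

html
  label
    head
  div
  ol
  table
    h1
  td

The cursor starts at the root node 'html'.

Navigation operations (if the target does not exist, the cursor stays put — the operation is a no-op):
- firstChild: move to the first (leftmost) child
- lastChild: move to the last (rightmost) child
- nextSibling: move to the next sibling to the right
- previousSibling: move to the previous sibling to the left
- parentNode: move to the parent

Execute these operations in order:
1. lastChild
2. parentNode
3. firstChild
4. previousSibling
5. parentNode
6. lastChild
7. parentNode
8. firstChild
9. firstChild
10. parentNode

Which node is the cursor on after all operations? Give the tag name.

After 1 (lastChild): td
After 2 (parentNode): html
After 3 (firstChild): label
After 4 (previousSibling): label (no-op, stayed)
After 5 (parentNode): html
After 6 (lastChild): td
After 7 (parentNode): html
After 8 (firstChild): label
After 9 (firstChild): head
After 10 (parentNode): label

Answer: label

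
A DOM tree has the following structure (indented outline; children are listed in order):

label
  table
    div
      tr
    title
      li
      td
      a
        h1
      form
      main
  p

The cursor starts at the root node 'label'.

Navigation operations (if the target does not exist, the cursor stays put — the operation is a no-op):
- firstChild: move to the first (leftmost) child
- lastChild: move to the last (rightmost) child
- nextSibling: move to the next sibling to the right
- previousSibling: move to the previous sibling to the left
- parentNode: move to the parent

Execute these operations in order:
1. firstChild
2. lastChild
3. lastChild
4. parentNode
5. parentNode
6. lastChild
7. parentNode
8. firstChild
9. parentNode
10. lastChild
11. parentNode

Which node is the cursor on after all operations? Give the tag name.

After 1 (firstChild): table
After 2 (lastChild): title
After 3 (lastChild): main
After 4 (parentNode): title
After 5 (parentNode): table
After 6 (lastChild): title
After 7 (parentNode): table
After 8 (firstChild): div
After 9 (parentNode): table
After 10 (lastChild): title
After 11 (parentNode): table

Answer: table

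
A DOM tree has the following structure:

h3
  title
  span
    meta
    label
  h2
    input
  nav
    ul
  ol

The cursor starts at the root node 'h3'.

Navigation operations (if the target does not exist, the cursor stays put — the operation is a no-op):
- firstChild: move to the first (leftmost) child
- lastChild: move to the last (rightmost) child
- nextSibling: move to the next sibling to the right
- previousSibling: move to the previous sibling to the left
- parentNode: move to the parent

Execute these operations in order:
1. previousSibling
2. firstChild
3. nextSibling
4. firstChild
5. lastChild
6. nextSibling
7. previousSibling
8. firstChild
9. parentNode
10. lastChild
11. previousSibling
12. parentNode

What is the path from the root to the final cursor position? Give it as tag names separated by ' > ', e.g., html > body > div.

Answer: h3 > span

Derivation:
After 1 (previousSibling): h3 (no-op, stayed)
After 2 (firstChild): title
After 3 (nextSibling): span
After 4 (firstChild): meta
After 5 (lastChild): meta (no-op, stayed)
After 6 (nextSibling): label
After 7 (previousSibling): meta
After 8 (firstChild): meta (no-op, stayed)
After 9 (parentNode): span
After 10 (lastChild): label
After 11 (previousSibling): meta
After 12 (parentNode): span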